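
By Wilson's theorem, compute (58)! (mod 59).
By Wilson's theorem, (58)! ≡ -1 ≡ 58 (mod 59)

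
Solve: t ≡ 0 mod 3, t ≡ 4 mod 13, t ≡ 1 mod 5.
M = 3 × 13 × 5 = 195. M₁ = 65, y₁ ≡ 2 mod 3. M₂ = 15, y₂ ≡ 7 mod 13. M₃ = 39, y₃ ≡ 4 mod 5. t = 0×65×2 + 4×15×7 + 1×39×4 ≡ 186 mod 195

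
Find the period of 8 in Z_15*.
Powers of 8 mod 15: 8^1≡8, 8^2≡4, 8^3≡2, 8^4≡1. ord_15(8) = 4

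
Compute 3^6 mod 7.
Using Fermat: 3^{6} ≡ 1 (mod 7). 6 ≡ 0 (mod 6). So 3^{6} ≡ 3^{0} ≡ 1 (mod 7)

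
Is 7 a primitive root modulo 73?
7^{24} ≡ 1 mod 73 and 24 < 72, so ord_73(7) = 24 ≠ 72 and 7 is not a primitive root.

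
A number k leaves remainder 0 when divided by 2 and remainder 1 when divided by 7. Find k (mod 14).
M = 2 × 7 = 14. M₁ = 7, y₁ ≡ 1 (mod 2). M₂ = 2, y₂ ≡ 4 (mod 7). k = 0×7×1 + 1×2×4 ≡ 8 (mod 14)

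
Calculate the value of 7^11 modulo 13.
By repeated squaring (mod 13): 7^{1}≡7, 7^{2}≡10, 7^{4}≡9, 7^{8}≡3. Then 7^{11} = 7^{8+2+1} ≡ 3 × 10 × 7 ≡ 2 (mod 13)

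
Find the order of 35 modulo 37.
Powers of 35 mod 37: 35^1≡35, 35^2≡4, 35^3≡29, 35^4≡16, 35^5≡5, 35^6≡27, 35^7≡20, 35^8≡34, 35^9≡6, 35^10≡25, 35^11≡24, 35^12≡26, 35^13≡22, 35^14≡30, 35^15≡14, 35^16≡9, 35^17≡19, 35^18≡36, 35^19≡2, 35^20≡33, 35^21≡8, 35^22≡21, 35^23≡32, 35^24≡10, 35^25≡17, 35^26≡3, 35^27≡31, 35^28≡12, 35^29≡13, 35^30≡11, 35^31≡15, 35^32≡7, 35^33≡23, 35^34≡28, 35^35≡18, 35^36≡1. Order = 36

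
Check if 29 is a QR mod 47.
By Euler's criterion: 29^{23} ≡ 46 mod 47. Since this equals -1 (≡ 46), 29 is not a QR.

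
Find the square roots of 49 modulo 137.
The square roots of 49 mod 137 are 130 and 7. Verify: 130² = 16900 ≡ 49 (mod 137)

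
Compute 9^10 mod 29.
By repeated squaring mod 29: 9^{1}≡9, 9^{2}≡23, 9^{4}≡7, 9^{8}≡20. Then 9^{10} = 9^{8+2} ≡ 20 × 23 ≡ 25 mod 29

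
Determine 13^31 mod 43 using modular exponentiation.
By repeated squaring (mod 43): 13^{1}≡13, 13^{2}≡40, 13^{4}≡9, 13^{8}≡38, 13^{16}≡25. Then 13^{31} = 13^{16+8+4+2+1} ≡ 25 × 38 × 9 × 40 × 13 ≡ 15 (mod 43)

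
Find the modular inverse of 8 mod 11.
Since 11 is prime, by Fermat 8^(-1) ≡ 8^{9} ≡ 7 mod 11. Verify: 8 × 7 = 56 ≡ 1 mod 11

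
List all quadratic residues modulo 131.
Squares in Z_131*: {1, 3, 4, 5, 7, 9, 11, 12, 13, 15, 16, 20, 21, 25, 27, 28, 33, 34, 35, 36, 38, 39, 41, 43, 44, 45, 46, 48, 49, 52, 53, 55, 58, 59, 60, 61, 62, 63, 64, 65, 74, 75, 77, 80, 81, 84, 89, 91, 94, 99, 100, 101, 102, 105, 107, 108, 109, 112, 113, 114, 117, 121, 123, 125, 129}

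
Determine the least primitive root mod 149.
g = 2. Powers: [2, 4, 8, 16, 32, 64, 128, 107, 65, ...] generates all 148 non-zero residues.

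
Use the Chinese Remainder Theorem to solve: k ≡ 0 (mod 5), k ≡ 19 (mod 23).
M = 5 × 23 = 115. M₁ = 23, y₁ ≡ 2 (mod 5). M₂ = 5, y₂ ≡ 14 (mod 23). k = 0×23×2 + 19×5×14 ≡ 65 (mod 115)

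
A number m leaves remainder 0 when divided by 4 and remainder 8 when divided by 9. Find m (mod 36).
M = 4 × 9 = 36. M₁ = 9, y₁ ≡ 1 (mod 4). M₂ = 4, y₂ ≡ 7 (mod 9). m = 0×9×1 + 8×4×7 ≡ 8 (mod 36)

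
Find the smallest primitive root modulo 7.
g = 3. For each prime q|6: 3^{3}≡6, 3^{2}≡2, none ≡ 1, so ord_7(3) = 6 and 3 is a primitive root.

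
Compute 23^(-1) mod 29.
Since 29 is prime, by Fermat 23^(-1) ≡ 23^{27} ≡ 24 mod 29. Verify: 23 × 24 = 552 ≡ 1 mod 29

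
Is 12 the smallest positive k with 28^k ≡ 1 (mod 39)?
Powers of 28 mod 39: 28^1≡28, 28^2≡4, 28^3≡34, 28^4≡16, 28^5≡19, 28^6≡25, 28^7≡37, 28^8≡22, 28^9≡31, 28^10≡10, 28^11≡7, 28^12≡1. First k with 28^k≡1 is k=12. Yes, ord_39(28) = 12.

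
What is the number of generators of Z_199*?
Number of primitive roots mod 199 = φ(p-1) = φ(198) = 60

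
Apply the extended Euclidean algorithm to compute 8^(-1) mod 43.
Extended GCD: 8(-16) + 43(3) = 1. So 8^(-1) ≡ -16 ≡ 27 mod 43. Verify: 8 × 27 = 216 ≡ 1 mod 43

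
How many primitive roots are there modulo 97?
Number of primitive roots mod 97 = φ(p-1) = φ(96) = 32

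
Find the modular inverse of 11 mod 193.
Since 193 is prime, by Fermat 11^(-1) ≡ 11^{191} ≡ 158 mod 193. Verify: 11 × 158 = 1738 ≡ 1 mod 193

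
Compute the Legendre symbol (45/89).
(45/89) = 45^{44} mod 89 = 1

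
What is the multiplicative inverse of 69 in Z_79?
Since 79 is prime, by Fermat 69^(-1) ≡ 69^{77} ≡ 71 (mod 79). Verify: 69 × 71 = 4899 ≡ 1 (mod 79)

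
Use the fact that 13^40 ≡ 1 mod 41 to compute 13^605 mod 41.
By Fermat: 13^{40} ≡ 1 mod 41. 605 ≡ 5 mod 40. So 13^{605} ≡ 13^{5} ≡ 38 mod 41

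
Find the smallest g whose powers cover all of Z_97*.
g = 5. Powers: [5, 25, 28, 43, 21, 8, ...] generates all 96 non-zero residues.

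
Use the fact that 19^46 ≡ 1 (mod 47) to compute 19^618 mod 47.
By Fermat: 19^{46} ≡ 1 (mod 47). 618 ≡ 20 (mod 46). So 19^{618} ≡ 19^{20} ≡ 16 (mod 47)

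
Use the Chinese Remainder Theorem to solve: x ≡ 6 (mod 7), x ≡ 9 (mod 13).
M = 7 × 13 = 91. M₁ = 13, y₁ ≡ 6 (mod 7). M₂ = 7, y₂ ≡ 2 (mod 13). x = 6×13×6 + 9×7×2 ≡ 48 (mod 91)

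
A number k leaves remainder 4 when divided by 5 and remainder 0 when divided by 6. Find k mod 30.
M = 5 × 6 = 30. M₁ = 6, y₁ ≡ 1 mod 5. M₂ = 5, y₂ ≡ 5 mod 6. k = 4×6×1 + 0×5×5 ≡ 24 mod 30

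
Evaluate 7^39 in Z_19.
Using Fermat: 7^{18} ≡ 1 (mod 19). 39 ≡ 3 (mod 18). So 7^{39} ≡ 7^{3} ≡ 1 (mod 19)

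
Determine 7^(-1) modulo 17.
Since 17 is prime, by Fermat 7^(-1) ≡ 7^{15} ≡ 5 (mod 17). Verify: 7 × 5 = 35 ≡ 1 (mod 17)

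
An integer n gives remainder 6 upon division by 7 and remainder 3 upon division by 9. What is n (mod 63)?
M = 7 × 9 = 63. M₁ = 9, y₁ ≡ 4 (mod 7). M₂ = 7, y₂ ≡ 4 (mod 9). n = 6×9×4 + 3×7×4 ≡ 48 (mod 63)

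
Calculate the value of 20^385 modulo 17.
Using Fermat: 20^{16} ≡ 1 mod 17. 385 ≡ 1 mod 16. So 20^{385} ≡ 20^{1} ≡ 3 mod 17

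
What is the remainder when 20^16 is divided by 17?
Using Fermat: 20^{16} ≡ 1 mod 17. 16 ≡ 0 mod 16. So 20^{16} ≡ 20^{0} ≡ 1 mod 17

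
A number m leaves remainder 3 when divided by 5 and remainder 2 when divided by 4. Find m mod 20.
M = 5 × 4 = 20. M₁ = 4, y₁ ≡ 4 mod 5. M₂ = 5, y₂ ≡ 1 mod 4. m = 3×4×4 + 2×5×1 ≡ 18 mod 20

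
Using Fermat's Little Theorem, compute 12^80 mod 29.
By Fermat: 12^{28} ≡ 1 mod 29. 80 = 2×28 + 24. So 12^{80} ≡ 12^{24} ≡ 1 mod 29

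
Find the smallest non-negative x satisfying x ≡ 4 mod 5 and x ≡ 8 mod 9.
M = 5 × 9 = 45. M₁ = 9, y₁ ≡ 4 mod 5. M₂ = 5, y₂ ≡ 2 mod 9. x = 4×9×4 + 8×5×2 ≡ 44 mod 45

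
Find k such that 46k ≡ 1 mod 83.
Since 83 is prime, by Fermat 46^(-1) ≡ 46^{81} ≡ 74 mod 83. Verify: 46 × 74 = 3404 ≡ 1 mod 83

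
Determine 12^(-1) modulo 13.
Since 13 is prime, by Fermat 12^(-1) ≡ 12^{11} ≡ 12 mod 13. Verify: 12 × 12 = 144 ≡ 1 mod 13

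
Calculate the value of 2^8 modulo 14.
By repeated squaring mod 14: 2^{1}≡2, 2^{2}≡4, 2^{4}≡2, 2^{8}≡4. So 2^{8} ≡ 4 mod 14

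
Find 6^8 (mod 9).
By repeated squaring (mod 9): 6^{1}≡6, 6^{2}≡0, 6^{4}≡0, 6^{8}≡0. So 6^{8} ≡ 0 (mod 9)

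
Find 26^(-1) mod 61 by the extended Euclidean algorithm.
Extended GCD: 26(-7) + 61(3) = 1. So 26^(-1) ≡ -7 ≡ 54 mod 61. Verify: 26 × 54 = 1404 ≡ 1 mod 61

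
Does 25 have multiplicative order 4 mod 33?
Powers of 25 mod 33: 25^1≡25, 25^2≡31, 25^3≡16, 25^4≡4, 25^5≡1. 25^4≡4≢1, so ord ≠ 4. No, the actual order is 5.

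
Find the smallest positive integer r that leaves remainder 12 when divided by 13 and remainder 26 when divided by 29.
M = 13 × 29 = 377. M₁ = 29, y₁ ≡ 9 (mod 13). M₂ = 13, y₂ ≡ 9 (mod 29). r = 12×29×9 + 26×13×9 ≡ 142 (mod 377)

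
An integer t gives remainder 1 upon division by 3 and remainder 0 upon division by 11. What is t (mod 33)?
M = 3 × 11 = 33. M₁ = 11, y₁ ≡ 2 (mod 3). M₂ = 3, y₂ ≡ 4 (mod 11). t = 1×11×2 + 0×3×4 ≡ 22 (mod 33)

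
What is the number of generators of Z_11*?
Number of primitive roots mod 11 = φ(p-1) = φ(10) = 4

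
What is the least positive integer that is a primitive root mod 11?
g = 2. For each prime q|10: 2^{5}≡10, 2^{2}≡4, none ≡ 1, so ord_11(2) = 10 and 2 is a primitive root.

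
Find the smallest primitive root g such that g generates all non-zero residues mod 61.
g = 2. For each prime q|60: 2^{30}≡60, 2^{20}≡47, 2^{12}≡9, none ≡ 1, so ord_61(2) = 60 and 2 is a primitive root.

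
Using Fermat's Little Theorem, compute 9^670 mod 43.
By Fermat: 9^{42} ≡ 1 mod 43. 670 ≡ 40 mod 42. So 9^{670} ≡ 9^{40} ≡ 17 mod 43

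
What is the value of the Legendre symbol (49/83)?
(49/83) = 49^{41} mod 83 = 1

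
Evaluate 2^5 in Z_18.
By repeated squaring mod 18: 2^{1}≡2, 2^{2}≡4, 2^{4}≡16. Then 2^{5} = 2^{4+1} ≡ 16 × 2 ≡ 14 mod 18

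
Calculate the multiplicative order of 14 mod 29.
Powers of 14 mod 29: 14^1≡14, 14^2≡22, 14^3≡18, 14^4≡20, 14^5≡19, 14^6≡5, 14^7≡12, 14^8≡23, 14^9≡3, 14^10≡13, 14^11≡8, 14^12≡25, 14^13≡2, 14^14≡28, 14^15≡15, 14^16≡7, 14^17≡11, 14^18≡9, 14^19≡10, 14^20≡24, 14^21≡17, 14^22≡6, 14^23≡26, 14^24≡16, 14^25≡21, 14^26≡4, 14^27≡27, 14^28≡1. Order = 28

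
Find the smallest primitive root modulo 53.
g = 2. Powers: [2, 4, 8, 16, 32, 11, ...] generates all 52 non-zero residues.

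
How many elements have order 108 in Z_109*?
A prime p has φ(p-1) primitive roots; here φ(108) = 36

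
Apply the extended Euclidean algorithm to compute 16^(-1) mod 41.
Extended GCD: 16(18) + 41(-7) = 1. So 16^(-1) ≡ 18 (mod 41). Verify: 16 × 18 = 288 ≡ 1 (mod 41)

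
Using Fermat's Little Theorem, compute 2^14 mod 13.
By Fermat: 2^{12} ≡ 1 mod 13. So 2^{14} = 2^{12} · 2^{2} ≡ 2^{2} ≡ 4 mod 13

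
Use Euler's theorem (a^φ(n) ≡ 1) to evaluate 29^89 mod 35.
By Euler: 29^{24} ≡ 1 (mod 35) since gcd(29, 35) = 1. 89 = 3×24 + 17. So 29^{89} ≡ 29^{17} ≡ 29 (mod 35)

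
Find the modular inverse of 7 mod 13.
Since 13 is prime, by Fermat 7^(-1) ≡ 7^{11} ≡ 2 mod 13. Verify: 7 × 2 = 14 ≡ 1 mod 13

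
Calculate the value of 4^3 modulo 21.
4^{3} = 64 ≡ 1 mod 21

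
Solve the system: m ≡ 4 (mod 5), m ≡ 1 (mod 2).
M = 5 × 2 = 10. M₁ = 2, y₁ ≡ 3 (mod 5). M₂ = 5, y₂ ≡ 1 (mod 2). m = 4×2×3 + 1×5×1 ≡ 9 (mod 10)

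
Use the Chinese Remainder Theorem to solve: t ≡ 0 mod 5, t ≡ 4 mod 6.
M = 5 × 6 = 30. M₁ = 6, y₁ ≡ 1 mod 5. M₂ = 5, y₂ ≡ 5 mod 6. t = 0×6×1 + 4×5×5 ≡ 10 mod 30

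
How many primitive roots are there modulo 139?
A prime p has φ(p-1) primitive roots; here φ(138) = 44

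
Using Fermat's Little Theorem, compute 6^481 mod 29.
By Fermat: 6^{28} ≡ 1 (mod 29). 481 ≡ 5 (mod 28). So 6^{481} ≡ 6^{5} ≡ 4 (mod 29)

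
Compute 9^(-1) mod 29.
Since 29 is prime, by Fermat 9^(-1) ≡ 9^{27} ≡ 13 mod 29. Verify: 9 × 13 = 117 ≡ 1 mod 29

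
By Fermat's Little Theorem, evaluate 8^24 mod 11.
By Fermat: 8^{10} ≡ 1 (mod 11). 24 = 2×10 + 4. So 8^{24} ≡ 8^{4} ≡ 4 (mod 11)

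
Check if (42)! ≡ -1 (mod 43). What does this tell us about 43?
(42)! mod 43 = 42. Since this equals -1 (mod 43), Wilson confirms 43 is prime.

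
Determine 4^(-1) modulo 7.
Since 7 is prime, by Fermat 4^(-1) ≡ 4^{5} ≡ 2 (mod 7). Verify: 4 × 2 = 8 ≡ 1 (mod 7)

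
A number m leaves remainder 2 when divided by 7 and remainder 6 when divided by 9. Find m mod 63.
M = 7 × 9 = 63. M₁ = 9, y₁ ≡ 4 mod 7. M₂ = 7, y₂ ≡ 4 mod 9. m = 2×9×4 + 6×7×4 ≡ 51 mod 63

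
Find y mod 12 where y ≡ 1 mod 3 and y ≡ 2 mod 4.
M = 3 × 4 = 12. M₁ = 4, y₁ ≡ 1 mod 3. M₂ = 3, y₂ ≡ 3 mod 4. y = 1×4×1 + 2×3×3 ≡ 10 mod 12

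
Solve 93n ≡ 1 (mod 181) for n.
Since 181 is prime, by Fermat 93^(-1) ≡ 93^{179} ≡ 109 (mod 181). Verify: 93 × 109 = 10137 ≡ 1 (mod 181)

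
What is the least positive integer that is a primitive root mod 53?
g = 2. For each prime q|52: 2^{26}≡52, 2^{4}≡16, none ≡ 1, so ord_53(2) = 52 and 2 is a primitive root.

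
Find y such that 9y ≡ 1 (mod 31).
Since 31 is prime, by Fermat 9^(-1) ≡ 9^{29} ≡ 7 (mod 31). Verify: 9 × 7 = 63 ≡ 1 (mod 31)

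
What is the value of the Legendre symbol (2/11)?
(2/11) = 2^{5} mod 11 = -1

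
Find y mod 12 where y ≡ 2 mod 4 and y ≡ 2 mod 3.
M = 4 × 3 = 12. M₁ = 3, y₁ ≡ 3 mod 4. M₂ = 4, y₂ ≡ 1 mod 3. y = 2×3×3 + 2×4×1 ≡ 2 mod 12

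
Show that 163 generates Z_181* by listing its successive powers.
163^1, 163^2, ..., 163^{180} mod 181: [163, 143, 141, 177, 72, 152, 160, 16, 74, 116, 84, 117, 66, 79, 26, 75, 98, 46, 77, 62, 151, 178, 54, 114, 120, 12, 146, 87, 63, 133, 140, 14, 110, 11, 164, 125, 103, 137, 68, 43, 131, 176, 90, 9, 19, 20, 2, 145, 105, 101, 173, 144, 123, 139, 32, 148, 51, 168, 53, 132, 158, 52, 150, 15, 92, 154, 124, 121, 175, 108, 47, 59, 24, 111, 174, 126, 85, 99, 28, 39, 22, 147, 69, 25, 93, 136, 86, 81, 171, 180, 18, 38, 40, 4, 109, 29, 21, 165, 107, 65, 97, 64, 115, 102, 155, 106, 83, 135, 104, 119, 30, 3, 127, 67, 61, 169, 35, 94, 118, 48, 41, 167, 71, 170, 17, 56, 78, 44, 113, 138, 50, 5, 91, 172, 162, 161, 179, 36, 76, 80, 8, 37, 58, 42, 149, 33, 130, 13, 128, 49, 23, 129, 31, 166, 89, 27, 57, 60, 6, 73, 134, 122, 157, 70, 7, 55, 96, 82, 153, 142, 159, 34, 112, 156, 88, 45, 95, 100, 10, 1]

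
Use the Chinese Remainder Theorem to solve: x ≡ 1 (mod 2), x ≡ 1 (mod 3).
M = 2 × 3 = 6. M₁ = 3, y₁ ≡ 1 (mod 2). M₂ = 2, y₂ ≡ 2 (mod 3). x = 1×3×1 + 1×2×2 ≡ 1 (mod 6)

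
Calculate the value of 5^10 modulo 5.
By repeated squaring mod 5: 5^{1}≡0, 5^{2}≡0, 5^{4}≡0, 5^{8}≡0. Then 5^{10} = 5^{8+2} ≡ 0 × 0 ≡ 0 mod 5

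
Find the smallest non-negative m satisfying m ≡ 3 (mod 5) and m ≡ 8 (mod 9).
M = 5 × 9 = 45. M₁ = 9, y₁ ≡ 4 (mod 5). M₂ = 5, y₂ ≡ 2 (mod 9). m = 3×9×4 + 8×5×2 ≡ 8 (mod 45)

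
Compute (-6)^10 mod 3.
By repeated squaring mod 3: (-6)^{1}≡0, (-6)^{2}≡0, (-6)^{4}≡0, (-6)^{8}≡0. Then (-6)^{10} = (-6)^{8+2} ≡ 0 × 0 ≡ 0 mod 3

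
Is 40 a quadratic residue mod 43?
By Euler's criterion: 40^{21} ≡ 1 mod 43. Since this equals 1, 40 is a QR.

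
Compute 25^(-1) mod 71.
Since 71 is prime, by Fermat 25^(-1) ≡ 25^{69} ≡ 54 mod 71. Verify: 25 × 54 = 1350 ≡ 1 mod 71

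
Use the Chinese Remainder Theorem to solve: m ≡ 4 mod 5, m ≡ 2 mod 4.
M = 5 × 4 = 20. M₁ = 4, y₁ ≡ 4 mod 5. M₂ = 5, y₂ ≡ 1 mod 4. m = 4×4×4 + 2×5×1 ≡ 14 mod 20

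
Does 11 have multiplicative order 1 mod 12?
Powers of 11 mod 12: 11^1≡11, 11^2≡1. 11^1≡11≢1, so ord ≠ 1. No, the actual order is 2.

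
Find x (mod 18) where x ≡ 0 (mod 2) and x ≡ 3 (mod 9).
M = 2 × 9 = 18. M₁ = 9, y₁ ≡ 1 (mod 2). M₂ = 2, y₂ ≡ 5 (mod 9). x = 0×9×1 + 3×2×5 ≡ 12 (mod 18)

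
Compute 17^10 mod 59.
By repeated squaring mod 59: 17^{1}≡17, 17^{2}≡53, 17^{4}≡36, 17^{8}≡57. Then 17^{10} = 17^{8+2} ≡ 57 × 53 ≡ 12 mod 59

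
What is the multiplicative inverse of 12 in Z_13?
Since 13 is prime, by Fermat 12^(-1) ≡ 12^{11} ≡ 12 mod 13. Verify: 12 × 12 = 144 ≡ 1 mod 13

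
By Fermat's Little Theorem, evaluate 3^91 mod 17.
By Fermat: 3^{16} ≡ 1 mod 17. 91 = 5×16 + 11. So 3^{91} ≡ 3^{11} ≡ 7 mod 17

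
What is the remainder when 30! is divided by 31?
By Wilson's theorem, (30)! ≡ -1 ≡ 30 (mod 31)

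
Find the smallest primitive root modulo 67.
g = 2. Powers: [2, 4, 8, 16, 32, 64, 61, 55, ...] generates all 66 non-zero residues.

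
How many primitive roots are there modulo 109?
There are φ(109-1) = φ(108) = 36 primitive roots modulo 109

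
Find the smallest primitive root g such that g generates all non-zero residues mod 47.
g = 5. Powers: [5, 25, 31, 14, 23, 21, 11, ...] generates all 46 non-zero residues.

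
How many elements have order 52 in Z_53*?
Number of primitive roots mod 53 = φ(p-1) = φ(52) = 24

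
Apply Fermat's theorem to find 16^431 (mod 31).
By Fermat: 16^{30} ≡ 1 (mod 31). 431 ≡ 11 (mod 30). So 16^{431} ≡ 16^{11} ≡ 16 (mod 31)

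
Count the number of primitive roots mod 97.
Number of primitive roots mod 97 = φ(p-1) = φ(96) = 32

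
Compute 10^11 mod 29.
By repeated squaring (mod 29): 10^{1}≡10, 10^{2}≡13, 10^{4}≡24, 10^{8}≡25. Then 10^{11} = 10^{8+2+1} ≡ 25 × 13 × 10 ≡ 2 (mod 29)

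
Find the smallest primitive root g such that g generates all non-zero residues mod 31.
g = 3. For each prime q|30: 3^{15}≡30, 3^{10}≡25, 3^{6}≡16, none ≡ 1, so ord_31(3) = 30 and 3 is a primitive root.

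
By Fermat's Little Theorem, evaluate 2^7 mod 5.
By Fermat: 2^{4} ≡ 1 mod 5. So 2^{7} = 2^{4} · 2^{3} ≡ 2^{3} ≡ 3 mod 5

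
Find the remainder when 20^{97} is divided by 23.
By Fermat: 20^{22} ≡ 1 mod 23. 97 = 4×22 + 9. So 20^{97} ≡ 20^{9} ≡ 5 mod 23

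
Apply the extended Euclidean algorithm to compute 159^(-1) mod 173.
Extended GCD: 159(37) + 173(-34) = 1. So 159^(-1) ≡ 37 (mod 173). Verify: 159 × 37 = 5883 ≡ 1 (mod 173)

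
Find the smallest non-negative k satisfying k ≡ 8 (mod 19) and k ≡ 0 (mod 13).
M = 19 × 13 = 247. M₁ = 13, y₁ ≡ 3 (mod 19). M₂ = 19, y₂ ≡ 11 (mod 13). k = 8×13×3 + 0×19×11 ≡ 65 (mod 247)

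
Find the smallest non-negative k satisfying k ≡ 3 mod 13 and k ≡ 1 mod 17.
M = 13 × 17 = 221. M₁ = 17, y₁ ≡ 10 mod 13. M₂ = 13, y₂ ≡ 4 mod 17. k = 3×17×10 + 1×13×4 ≡ 120 mod 221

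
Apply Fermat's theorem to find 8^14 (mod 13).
By Fermat: 8^{12} ≡ 1 (mod 13). So 8^{14} = 8^{12} · 8^{2} ≡ 8^{2} ≡ 12 (mod 13)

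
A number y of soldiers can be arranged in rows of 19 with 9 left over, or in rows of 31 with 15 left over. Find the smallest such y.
M = 19 × 31 = 589. M₁ = 31, y₁ ≡ 8 mod 19. M₂ = 19, y₂ ≡ 18 mod 31. y = 9×31×8 + 15×19×18 ≡ 294 mod 589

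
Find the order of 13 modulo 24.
Powers of 13 mod 24: 13^1≡13, 13^2≡1. Order = 2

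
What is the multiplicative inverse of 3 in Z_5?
Since 5 is prime, by Fermat 3^(-1) ≡ 3^{3} ≡ 2 mod 5. Verify: 3 × 2 = 6 ≡ 1 mod 5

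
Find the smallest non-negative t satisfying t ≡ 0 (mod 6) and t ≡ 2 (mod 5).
M = 6 × 5 = 30. M₁ = 5, y₁ ≡ 5 (mod 6). M₂ = 6, y₂ ≡ 1 (mod 5). t = 0×5×5 + 2×6×1 ≡ 12 (mod 30)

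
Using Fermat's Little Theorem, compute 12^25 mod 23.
By Fermat: 12^{22} ≡ 1 (mod 23). So 12^{25} = 12^{22} · 12^{3} ≡ 12^{3} ≡ 3 (mod 23)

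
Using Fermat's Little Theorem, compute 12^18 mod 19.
By Fermat's Little Theorem, 12^{18} ≡ 1 (mod 19) since 19 is prime and gcd(12, 19) = 1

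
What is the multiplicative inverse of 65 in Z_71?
Since 71 is prime, by Fermat 65^(-1) ≡ 65^{69} ≡ 59 mod 71. Verify: 65 × 59 = 3835 ≡ 1 mod 71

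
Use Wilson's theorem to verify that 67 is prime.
(66)! mod 67 = 66. Since this equals -1 mod 67, Wilson confirms 67 is prime.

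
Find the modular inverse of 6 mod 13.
Since 13 is prime, by Fermat 6^(-1) ≡ 6^{11} ≡ 11 mod 13. Verify: 6 × 11 = 66 ≡ 1 mod 13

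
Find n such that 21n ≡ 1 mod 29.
Since 29 is prime, by Fermat 21^(-1) ≡ 21^{27} ≡ 18 mod 29. Verify: 21 × 18 = 378 ≡ 1 mod 29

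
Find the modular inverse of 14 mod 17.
Since 17 is prime, by Fermat 14^(-1) ≡ 14^{15} ≡ 11 mod 17. Verify: 14 × 11 = 154 ≡ 1 mod 17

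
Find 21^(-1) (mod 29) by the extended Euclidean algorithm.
Extended GCD: 21(-11) + 29(8) = 1. So 21^(-1) ≡ -11 ≡ 18 (mod 29). Verify: 21 × 18 = 378 ≡ 1 (mod 29)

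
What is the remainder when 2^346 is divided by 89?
Using Fermat: 2^{88} ≡ 1 (mod 89). 346 ≡ 82 (mod 88). So 2^{346} ≡ 2^{82} ≡ 32 (mod 89)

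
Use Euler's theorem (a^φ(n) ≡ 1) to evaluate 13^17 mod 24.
By Euler: 13^{8} ≡ 1 (mod 24) since gcd(13, 24) = 1. 17 = 2×8 + 1. So 13^{17} ≡ 13^{1} ≡ 13 (mod 24)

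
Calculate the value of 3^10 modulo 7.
Using Fermat: 3^{6} ≡ 1 (mod 7). 10 ≡ 4 (mod 6). So 3^{10} ≡ 3^{4} ≡ 4 (mod 7)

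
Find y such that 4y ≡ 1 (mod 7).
Since 7 is prime, by Fermat 4^(-1) ≡ 4^{5} ≡ 2 (mod 7). Verify: 4 × 2 = 8 ≡ 1 (mod 7)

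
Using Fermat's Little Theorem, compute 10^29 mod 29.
By Fermat: 10^{28} ≡ 1 mod 29. So 10^{29} = 10^{28} · 10^{1} ≡ 10^{1} ≡ 10 mod 29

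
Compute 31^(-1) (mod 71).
Since 71 is prime, by Fermat 31^(-1) ≡ 31^{69} ≡ 55 (mod 71). Verify: 31 × 55 = 1705 ≡ 1 (mod 71)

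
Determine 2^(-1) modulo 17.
Since 17 is prime, by Fermat 2^(-1) ≡ 2^{15} ≡ 9 mod 17. Verify: 2 × 9 = 18 ≡ 1 mod 17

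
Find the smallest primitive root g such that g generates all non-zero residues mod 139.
g = 2. Powers: [2, 4, 8, 16, 32, 64, 128, 117, 95, ...] generates all 138 non-zero residues.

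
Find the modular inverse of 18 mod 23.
Since 23 is prime, by Fermat 18^(-1) ≡ 18^{21} ≡ 9 (mod 23). Verify: 18 × 9 = 162 ≡ 1 (mod 23)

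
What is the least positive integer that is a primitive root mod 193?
g = 5. Powers: [5, 25, 125, 46, 37, 185, 153, 186, 158, 18, ...] generates all 192 non-zero residues.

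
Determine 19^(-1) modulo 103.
Since 103 is prime, by Fermat 19^(-1) ≡ 19^{101} ≡ 38 (mod 103). Verify: 19 × 38 = 722 ≡ 1 (mod 103)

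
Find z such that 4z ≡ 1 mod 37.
Since 37 is prime, by Fermat 4^(-1) ≡ 4^{35} ≡ 28 mod 37. Verify: 4 × 28 = 112 ≡ 1 mod 37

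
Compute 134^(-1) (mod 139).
Since 139 is prime, by Fermat 134^(-1) ≡ 134^{137} ≡ 111 (mod 139). Verify: 134 × 111 = 14874 ≡ 1 (mod 139)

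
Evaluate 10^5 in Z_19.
By repeated squaring mod 19: 10^{1}≡10, 10^{2}≡5, 10^{4}≡6. Then 10^{5} = 10^{4+1} ≡ 6 × 10 ≡ 3 mod 19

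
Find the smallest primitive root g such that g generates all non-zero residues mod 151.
g = 6. Powers: [6, 36, 65, 88, 75, 148, 133, 43, ...] generates all 150 non-zero residues.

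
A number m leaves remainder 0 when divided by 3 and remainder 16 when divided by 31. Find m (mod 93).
M = 3 × 31 = 93. M₁ = 31, y₁ ≡ 1 (mod 3). M₂ = 3, y₂ ≡ 21 (mod 31). m = 0×31×1 + 16×3×21 ≡ 78 (mod 93)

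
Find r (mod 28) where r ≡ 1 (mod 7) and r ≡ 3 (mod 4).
M = 7 × 4 = 28. M₁ = 4, y₁ ≡ 2 (mod 7). M₂ = 7, y₂ ≡ 3 (mod 4). r = 1×4×2 + 3×7×3 ≡ 15 (mod 28)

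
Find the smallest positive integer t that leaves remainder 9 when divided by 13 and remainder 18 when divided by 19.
M = 13 × 19 = 247. M₁ = 19, y₁ ≡ 11 mod 13. M₂ = 13, y₂ ≡ 3 mod 19. t = 9×19×11 + 18×13×3 ≡ 113 mod 247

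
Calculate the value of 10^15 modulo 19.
By repeated squaring mod 19: 10^{1}≡10, 10^{2}≡5, 10^{4}≡6, 10^{8}≡17. Then 10^{15} = 10^{8+4+2+1} ≡ 17 × 6 × 5 × 10 ≡ 8 mod 19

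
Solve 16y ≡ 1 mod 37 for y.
Since 37 is prime, by Fermat 16^(-1) ≡ 16^{35} ≡ 7 mod 37. Verify: 16 × 7 = 112 ≡ 1 mod 37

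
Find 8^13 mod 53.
By repeated squaring mod 53: 8^{1}≡8, 8^{2}≡11, 8^{4}≡15, 8^{8}≡13. Then 8^{13} = 8^{8+4+1} ≡ 13 × 15 × 8 ≡ 23 mod 53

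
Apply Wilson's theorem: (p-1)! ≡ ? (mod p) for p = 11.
By Wilson's theorem, (10)! ≡ -1 ≡ 10 (mod 11)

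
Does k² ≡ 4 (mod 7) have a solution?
By Euler's criterion: 4^{3} ≡ 1 (mod 7). Since this equals 1, 4 is a QR.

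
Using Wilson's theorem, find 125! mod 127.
(126)! = (125)! × (126) ≡ -1 (mod 127). So (125)! ≡ -1 × (126)^(-1) ≡ (-1)×(-1) = 1 (mod 127)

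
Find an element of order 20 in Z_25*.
2 has order 20 mod 25 since 2^{20} ≡ 1 mod 25 and no smaller power works.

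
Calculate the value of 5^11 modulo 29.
By repeated squaring mod 29: 5^{1}≡5, 5^{2}≡25, 5^{4}≡16, 5^{8}≡24. Then 5^{11} = 5^{8+2+1} ≡ 24 × 25 × 5 ≡ 13 mod 29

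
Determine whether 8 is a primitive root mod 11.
ord_11(8) divides 10. For each prime q|10: 8^{5}≡10, 8^{2}≡9, none ≡ 1. So 8 has order 10 and is a primitive root mod 11.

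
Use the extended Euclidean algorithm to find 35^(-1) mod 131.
Extended GCD: 35(15) + 131(-4) = 1. So 35^(-1) ≡ 15 mod 131. Verify: 35 × 15 = 525 ≡ 1 mod 131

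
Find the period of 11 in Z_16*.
Powers of 11 mod 16: 11^1≡11, 11^2≡9, 11^3≡3, 11^4≡1. So the order of 11 is 4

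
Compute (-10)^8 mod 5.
By repeated squaring mod 5: (-10)^{1}≡0, (-10)^{2}≡0, (-10)^{4}≡0, (-10)^{8}≡0. So (-10)^{8} ≡ 0 mod 5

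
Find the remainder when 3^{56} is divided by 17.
By Fermat: 3^{16} ≡ 1 mod 17. 56 = 3×16 + 8. So 3^{56} ≡ 3^{8} ≡ 16 mod 17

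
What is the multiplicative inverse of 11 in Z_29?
Since 29 is prime, by Fermat 11^(-1) ≡ 11^{27} ≡ 8 mod 29. Verify: 11 × 8 = 88 ≡ 1 mod 29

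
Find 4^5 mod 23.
By repeated squaring mod 23: 4^{1}≡4, 4^{2}≡16, 4^{4}≡3. Then 4^{5} = 4^{4+1} ≡ 3 × 4 ≡ 12 mod 23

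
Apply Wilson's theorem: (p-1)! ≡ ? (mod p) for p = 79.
By Wilson's theorem, (78)! ≡ -1 ≡ 78 (mod 79)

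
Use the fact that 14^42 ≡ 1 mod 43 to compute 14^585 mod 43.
By Fermat: 14^{42} ≡ 1 mod 43. 585 ≡ 39 mod 42. So 14^{585} ≡ 14^{39} ≡ 16 mod 43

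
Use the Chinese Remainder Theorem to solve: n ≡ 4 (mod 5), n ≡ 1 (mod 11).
M = 5 × 11 = 55. M₁ = 11, y₁ ≡ 1 (mod 5). M₂ = 5, y₂ ≡ 9 (mod 11). n = 4×11×1 + 1×5×9 ≡ 34 (mod 55)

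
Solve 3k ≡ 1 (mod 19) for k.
Since 19 is prime, by Fermat 3^(-1) ≡ 3^{17} ≡ 13 (mod 19). Verify: 3 × 13 = 39 ≡ 1 (mod 19)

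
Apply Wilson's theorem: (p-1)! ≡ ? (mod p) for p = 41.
By Wilson's theorem, (40)! ≡ -1 ≡ 40 mod 41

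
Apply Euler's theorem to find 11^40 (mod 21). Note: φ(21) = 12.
By Euler: 11^{12} ≡ 1 (mod 21) since gcd(11, 21) = 1. 40 = 3×12 + 4. So 11^{40} ≡ 11^{4} ≡ 4 (mod 21)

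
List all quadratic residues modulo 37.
Quadratic residues modulo 37: {1, 3, 4, 7, 9, 10, 11, 12, 16, 21, 25, 26, 27, 28, 30, 33, 34, 36}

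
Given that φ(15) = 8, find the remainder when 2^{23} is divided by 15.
By Euler: 2^{8} ≡ 1 (mod 15) since gcd(2, 15) = 1. 23 = 2×8 + 7. So 2^{23} ≡ 2^{7} ≡ 8 (mod 15)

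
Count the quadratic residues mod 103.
Exactly half the non-zero residues mod a prime are QRs: (103-1)/2 = 51.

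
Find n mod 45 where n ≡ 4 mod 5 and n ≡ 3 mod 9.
M = 5 × 9 = 45. M₁ = 9, y₁ ≡ 4 mod 5. M₂ = 5, y₂ ≡ 2 mod 9. n = 4×9×4 + 3×5×2 ≡ 39 mod 45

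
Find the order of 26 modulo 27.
Powers of 26 mod 27: 26^1≡26, 26^2≡1. ord_27(26) = 2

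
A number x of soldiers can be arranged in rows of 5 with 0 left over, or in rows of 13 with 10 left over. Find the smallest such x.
M = 5 × 13 = 65. M₁ = 13, y₁ ≡ 2 (mod 5). M₂ = 5, y₂ ≡ 8 (mod 13). x = 0×13×2 + 10×5×8 ≡ 10 (mod 65)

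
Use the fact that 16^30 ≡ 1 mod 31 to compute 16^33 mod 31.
By Fermat: 16^{30} ≡ 1 mod 31. So 16^{33} = 16^{30} · 16^{3} ≡ 16^{3} ≡ 4 mod 31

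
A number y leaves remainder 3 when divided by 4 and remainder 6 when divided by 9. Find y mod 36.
M = 4 × 9 = 36. M₁ = 9, y₁ ≡ 1 mod 4. M₂ = 4, y₂ ≡ 7 mod 9. y = 3×9×1 + 6×4×7 ≡ 15 mod 36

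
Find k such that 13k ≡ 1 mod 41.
Since 41 is prime, by Fermat 13^(-1) ≡ 13^{39} ≡ 19 mod 41. Verify: 13 × 19 = 247 ≡ 1 mod 41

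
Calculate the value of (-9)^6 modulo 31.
By repeated squaring (mod 31): (-9)^{1}≡22, (-9)^{2}≡19, (-9)^{4}≡20. Then (-9)^{6} = (-9)^{4+2} ≡ 20 × 19 ≡ 8 (mod 31)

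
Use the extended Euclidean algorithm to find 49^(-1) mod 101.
Extended GCD: 49(33) + 101(-16) = 1. So 49^(-1) ≡ 33 mod 101. Verify: 49 × 33 = 1617 ≡ 1 mod 101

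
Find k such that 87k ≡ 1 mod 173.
Since 173 is prime, by Fermat 87^(-1) ≡ 87^{171} ≡ 2 mod 173. Verify: 87 × 2 = 174 ≡ 1 mod 173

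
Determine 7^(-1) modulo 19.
Since 19 is prime, by Fermat 7^(-1) ≡ 7^{17} ≡ 11 (mod 19). Verify: 7 × 11 = 77 ≡ 1 (mod 19)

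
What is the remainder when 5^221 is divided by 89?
Using Fermat: 5^{88} ≡ 1 mod 89. 221 ≡ 45 mod 88. So 5^{221} ≡ 5^{45} ≡ 5 mod 89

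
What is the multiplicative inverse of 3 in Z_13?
Since 13 is prime, by Fermat 3^(-1) ≡ 3^{11} ≡ 9 mod 13. Verify: 3 × 9 = 27 ≡ 1 mod 13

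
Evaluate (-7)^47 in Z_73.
By repeated squaring mod 73: (-7)^{1}≡66, (-7)^{2}≡49, (-7)^{4}≡65, (-7)^{8}≡64, (-7)^{16}≡8, (-7)^{32}≡64. Then (-7)^{47} = (-7)^{32+8+4+2+1} ≡ 64 × 64 × 65 × 49 × 66 ≡ 52 mod 73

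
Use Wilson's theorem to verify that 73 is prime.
(72)! mod 73 = 72. Since this equals -1 (mod 73), Wilson confirms 73 is prime.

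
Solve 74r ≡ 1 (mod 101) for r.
Since 101 is prime, by Fermat 74^(-1) ≡ 74^{99} ≡ 86 (mod 101). Verify: 74 × 86 = 6364 ≡ 1 (mod 101)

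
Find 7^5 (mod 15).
By repeated squaring (mod 15): 7^{1}≡7, 7^{2}≡4, 7^{4}≡1. Then 7^{5} = 7^{4+1} ≡ 1 × 7 ≡ 7 (mod 15)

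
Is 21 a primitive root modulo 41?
21^{20} ≡ 1 (mod 41) and 20 < 40, so ord_41(21) = 20 ≠ 40 and 21 is not a primitive root.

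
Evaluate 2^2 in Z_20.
2^{2} = 4 ≡ 4 mod 20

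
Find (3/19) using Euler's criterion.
(3/19) = 3^{9} mod 19 = -1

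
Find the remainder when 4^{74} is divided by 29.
By Fermat: 4^{28} ≡ 1 mod 29. 74 = 2×28 + 18. So 4^{74} ≡ 4^{18} ≡ 24 mod 29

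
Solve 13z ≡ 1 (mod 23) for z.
Since 23 is prime, by Fermat 13^(-1) ≡ 13^{21} ≡ 16 (mod 23). Verify: 13 × 16 = 208 ≡ 1 (mod 23)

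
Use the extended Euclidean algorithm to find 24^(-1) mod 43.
Extended GCD: 24(9) + 43(-5) = 1. So 24^(-1) ≡ 9 (mod 43). Verify: 24 × 9 = 216 ≡ 1 (mod 43)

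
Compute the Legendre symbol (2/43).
(2/43) = 2^{21} mod 43 = -1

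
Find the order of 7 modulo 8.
Powers of 7 mod 8: 7^1≡7, 7^2≡1. Order = 2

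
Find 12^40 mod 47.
By repeated squaring mod 47: 12^{1}≡12, 12^{2}≡3, 12^{4}≡9, 12^{8}≡34, 12^{16}≡28, 12^{32}≡32. Then 12^{40} = 12^{32+8} ≡ 32 × 34 ≡ 7 mod 47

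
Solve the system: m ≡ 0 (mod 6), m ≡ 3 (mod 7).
M = 6 × 7 = 42. M₁ = 7, y₁ ≡ 1 (mod 6). M₂ = 6, y₂ ≡ 6 (mod 7). m = 0×7×1 + 3×6×6 ≡ 24 (mod 42)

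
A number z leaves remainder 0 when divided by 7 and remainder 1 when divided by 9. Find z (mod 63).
M = 7 × 9 = 63. M₁ = 9, y₁ ≡ 4 (mod 7). M₂ = 7, y₂ ≡ 4 (mod 9). z = 0×9×4 + 1×7×4 ≡ 28 (mod 63)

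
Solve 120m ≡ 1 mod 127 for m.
Since 127 is prime, by Fermat 120^(-1) ≡ 120^{125} ≡ 18 mod 127. Verify: 120 × 18 = 2160 ≡ 1 mod 127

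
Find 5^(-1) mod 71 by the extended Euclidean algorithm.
Extended GCD: 5(-14) + 71(1) = 1. So 5^(-1) ≡ -14 ≡ 57 mod 71. Verify: 5 × 57 = 285 ≡ 1 mod 71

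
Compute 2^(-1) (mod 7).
Since 7 is prime, by Fermat 2^(-1) ≡ 2^{5} ≡ 4 (mod 7). Verify: 2 × 4 = 8 ≡ 1 (mod 7)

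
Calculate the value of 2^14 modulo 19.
By repeated squaring (mod 19): 2^{1}≡2, 2^{2}≡4, 2^{4}≡16, 2^{8}≡9. Then 2^{14} = 2^{8+4+2} ≡ 9 × 16 × 4 ≡ 6 (mod 19)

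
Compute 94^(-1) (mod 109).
Since 109 is prime, by Fermat 94^(-1) ≡ 94^{107} ≡ 29 (mod 109). Verify: 94 × 29 = 2726 ≡ 1 (mod 109)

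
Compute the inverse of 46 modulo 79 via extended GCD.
Extended GCD: 46(-12) + 79(7) = 1. So 46^(-1) ≡ -12 ≡ 67 (mod 79). Verify: 46 × 67 = 3082 ≡ 1 (mod 79)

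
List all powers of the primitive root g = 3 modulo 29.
3^1, 3^2, ..., 3^{28} mod 29: [3, 9, 27, 23, 11, 4, 12, 7, 21, 5, 15, 16, 19, 28, 26, 20, 2, 6, 18, 25, 17, 22, 8, 24, 14, 13, 10, 1]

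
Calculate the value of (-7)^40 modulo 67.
By repeated squaring (mod 67): (-7)^{1}≡60, (-7)^{2}≡49, (-7)^{4}≡56, (-7)^{8}≡54, (-7)^{16}≡35, (-7)^{32}≡19. Then (-7)^{40} = (-7)^{32+8} ≡ 19 × 54 ≡ 21 (mod 67)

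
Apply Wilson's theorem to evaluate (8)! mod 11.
(10)! = (8)! × (9) × (10) ≡ -1 (mod 11). So (8)! ≡ -1 × [(10)(9)]^(-1) ≡ 5 (mod 11)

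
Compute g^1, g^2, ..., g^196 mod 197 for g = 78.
78^1, 78^2, ..., 78^{196} mod 197: [78, 174, 176, 135, 89, 47, 120, 101, 195, 41, 46, 42, 124, 19, 103, 154, 192, 4, 115, 105, 113, 146, 159, 188, 86, 10, 189, 164, 184, 168, 102, 76, 18, 25, 177, 16, 66, 26, 58, 190, 45, 161, 147, 40, 165, 65, 145, 81, 14, 107, 72, 100, 117, 64, 67, 104, 35, 169, 180, 53, 194, 160, 69, 63, 186, 127, 56, 34, 91, 6, 74, 59, 71, 22, 140, 85, 129, 15, 185, 49, 79, 55, 153, 114, 27, 136, 167, 24, 99, 39, 87, 88, 166, 143, 122, 60, 149, 196, 119, 23, 21, 62, 108, 150, 77, 96, 2, 156, 151, 155, 73, 178, 94, 43, 5, 193, 82, 92, 84, 51, 38, 9, 111, 187, 8, 33, 13, 29, 95, 121, 179, 172, 20, 181, 131, 171, 139, 7, 152, 36, 50, 157, 32, 132, 52, 116, 183, 90, 125, 97, 80, 133, 130, 93, 162, 28, 17, 144, 3, 37, 128, 134, 11, 70, 141, 163, 106, 191, 123, 138, 126, 175, 57, 112, 68, 182, 12, 148, 118, 142, 44, 83, 170, 61, 30, 173, 98, 158, 110, 109, 31, 54, 75, 137, 48, 1]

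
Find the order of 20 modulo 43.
Powers of 20 mod 43: 20^1≡20, 20^2≡13, 20^3≡2, 20^4≡40, 20^5≡26, 20^6≡4, 20^7≡37, 20^8≡9, 20^9≡8, 20^10≡31, 20^11≡18, 20^12≡16, 20^13≡19, 20^14≡36, 20^15≡32, 20^16≡38, 20^17≡29, 20^18≡21, 20^19≡33, 20^20≡15, 20^21≡42, 20^22≡23, 20^23≡30, 20^24≡41, 20^25≡3, 20^26≡17, 20^27≡39, 20^28≡6, 20^29≡34, 20^30≡35, 20^31≡12, 20^32≡25, 20^33≡27, 20^34≡24, 20^35≡7, 20^36≡11, 20^37≡5, 20^38≡14, 20^39≡22, 20^40≡10, 20^41≡28, 20^42≡1. ord_43(20) = 42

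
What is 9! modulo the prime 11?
(10)! = (9)! × (10) ≡ -1 (mod 11). So (9)! ≡ -1 × (10)^(-1) ≡ (-1)×(-1) = 1 (mod 11)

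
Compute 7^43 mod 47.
By repeated squaring mod 47: 7^{1}≡7, 7^{2}≡2, 7^{4}≡4, 7^{8}≡16, 7^{16}≡21, 7^{32}≡18. Then 7^{43} = 7^{32+8+2+1} ≡ 18 × 16 × 2 × 7 ≡ 37 mod 47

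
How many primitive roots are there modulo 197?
There are φ(197-1) = φ(196) = 84 primitive roots modulo 197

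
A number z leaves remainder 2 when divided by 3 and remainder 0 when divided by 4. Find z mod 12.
M = 3 × 4 = 12. M₁ = 4, y₁ ≡ 1 mod 3. M₂ = 3, y₂ ≡ 3 mod 4. z = 2×4×1 + 0×3×3 ≡ 8 mod 12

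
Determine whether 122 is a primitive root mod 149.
ord_149(122) divides 148. For each prime q|148: 122^{74}≡148, 122^{4}≡107, none ≡ 1. So 122 has order 148 and is a primitive root mod 149.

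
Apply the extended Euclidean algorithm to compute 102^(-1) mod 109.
Extended GCD: 102(31) + 109(-29) = 1. So 102^(-1) ≡ 31 mod 109. Verify: 102 × 31 = 3162 ≡ 1 mod 109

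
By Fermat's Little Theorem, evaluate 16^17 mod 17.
By Fermat: 16^{16} ≡ 1 (mod 17). So 16^{17} = 16^{16} · 16^{1} ≡ 16^{1} ≡ 16 (mod 17)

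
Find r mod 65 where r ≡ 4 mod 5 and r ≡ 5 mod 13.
M = 5 × 13 = 65. M₁ = 13, y₁ ≡ 2 mod 5. M₂ = 5, y₂ ≡ 8 mod 13. r = 4×13×2 + 5×5×8 ≡ 44 mod 65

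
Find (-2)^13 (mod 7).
Using Fermat: (-2)^{6} ≡ 1 (mod 7). 13 ≡ 1 (mod 6). So (-2)^{13} ≡ (-2)^{1} ≡ 5 (mod 7)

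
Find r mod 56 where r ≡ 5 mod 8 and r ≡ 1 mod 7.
M = 8 × 7 = 56. M₁ = 7, y₁ ≡ 7 mod 8. M₂ = 8, y₂ ≡ 1 mod 7. r = 5×7×7 + 1×8×1 ≡ 29 mod 56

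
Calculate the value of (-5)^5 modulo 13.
By repeated squaring mod 13: (-5)^{1}≡8, (-5)^{2}≡12, (-5)^{4}≡1. Then (-5)^{5} = (-5)^{4+1} ≡ 1 × 8 ≡ 8 mod 13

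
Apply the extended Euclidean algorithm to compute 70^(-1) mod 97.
Extended GCD: 70(-18) + 97(13) = 1. So 70^(-1) ≡ -18 ≡ 79 mod 97. Verify: 70 × 79 = 5530 ≡ 1 mod 97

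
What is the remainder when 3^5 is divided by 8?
By repeated squaring mod 8: 3^{1}≡3, 3^{2}≡1, 3^{4}≡1. Then 3^{5} = 3^{4+1} ≡ 1 × 3 ≡ 3 mod 8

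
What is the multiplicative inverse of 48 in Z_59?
Since 59 is prime, by Fermat 48^(-1) ≡ 48^{57} ≡ 16 mod 59. Verify: 48 × 16 = 768 ≡ 1 mod 59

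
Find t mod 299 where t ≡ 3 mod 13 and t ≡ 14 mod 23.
M = 13 × 23 = 299. M₁ = 23, y₁ ≡ 4 mod 13. M₂ = 13, y₂ ≡ 16 mod 23. t = 3×23×4 + 14×13×16 ≡ 198 mod 299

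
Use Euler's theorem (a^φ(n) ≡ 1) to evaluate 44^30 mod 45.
By Euler: 44^{24} ≡ 1 (mod 45) since gcd(44, 45) = 1. 30 = 1×24 + 6. So 44^{30} ≡ 44^{6} ≡ 1 (mod 45)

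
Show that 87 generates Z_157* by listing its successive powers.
87^1, 87^2, ..., 87^{156} mod 157: [87, 33, 45, 147, 72, 141, 21, 100, 65, 3, 104, 99, 135, 127, 59, 109, 63, 143, 38, 9, 155, 140, 91, 67, 20, 13, 32, 115, 114, 27, 151, 106, 116, 44, 60, 39, 96, 31, 28, 81, 139, 4, 34, 132, 23, 117, 131, 93, 84, 86, 103, 12, 102, 82, 69, 37, 79, 122, 95, 101, 152, 36, 149, 89, 50, 111, 80, 52, 128, 146, 142, 108, 133, 110, 150, 19, 83, 156, 70, 124, 112, 10, 85, 16, 136, 57, 92, 154, 53, 58, 22, 30, 98, 48, 94, 14, 119, 148, 2, 17, 66, 90, 137, 144, 125, 42, 43, 130, 6, 51, 41, 113, 97, 118, 61, 126, 129, 76, 18, 153, 123, 25, 134, 40, 26, 64, 73, 71, 54, 145, 55, 75, 88, 120, 78, 35, 62, 56, 5, 121, 8, 68, 107, 46, 77, 105, 29, 11, 15, 49, 24, 47, 7, 138, 74, 1]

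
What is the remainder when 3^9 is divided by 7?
Using Fermat: 3^{6} ≡ 1 (mod 7). 9 ≡ 3 (mod 6). So 3^{9} ≡ 3^{3} ≡ 6 (mod 7)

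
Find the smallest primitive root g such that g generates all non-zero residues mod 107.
g = 2. For each prime q|106: 2^{53}≡106, 2^{2}≡4, none ≡ 1, so ord_107(2) = 106 and 2 is a primitive root.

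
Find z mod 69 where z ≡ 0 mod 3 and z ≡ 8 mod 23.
M = 3 × 23 = 69. M₁ = 23, y₁ ≡ 2 mod 3. M₂ = 3, y₂ ≡ 8 mod 23. z = 0×23×2 + 8×3×8 ≡ 54 mod 69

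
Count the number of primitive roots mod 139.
There are φ(139-1) = φ(138) = 44 primitive roots modulo 139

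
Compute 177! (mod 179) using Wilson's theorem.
(178)! = (177)! × (178) ≡ -1 (mod 179). So (177)! ≡ -1 × (178)^(-1) ≡ (-1)×(-1) = 1 (mod 179)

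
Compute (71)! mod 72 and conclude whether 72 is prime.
(71)! mod 72 = 0. Since 0 ≢ -1 (mod 72), 72 is not prime.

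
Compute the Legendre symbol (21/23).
(21/23) = 21^{11} mod 23 = -1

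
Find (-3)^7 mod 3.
By repeated squaring mod 3: (-3)^{1}≡0, (-3)^{2}≡0, (-3)^{4}≡0. Then (-3)^{7} = (-3)^{4+2+1} ≡ 0 × 0 × 0 ≡ 0 mod 3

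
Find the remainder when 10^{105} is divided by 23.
By Fermat: 10^{22} ≡ 1 (mod 23). 105 = 4×22 + 17. So 10^{105} ≡ 10^{17} ≡ 17 (mod 23)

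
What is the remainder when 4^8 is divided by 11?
By repeated squaring mod 11: 4^{1}≡4, 4^{2}≡5, 4^{4}≡3, 4^{8}≡9. So 4^{8} ≡ 9 mod 11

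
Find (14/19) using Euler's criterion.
(14/19) = 14^{9} mod 19 = -1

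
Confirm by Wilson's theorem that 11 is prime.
(10)! mod 11 = 10. Since this equals -1 (mod 11), Wilson confirms 11 is prime.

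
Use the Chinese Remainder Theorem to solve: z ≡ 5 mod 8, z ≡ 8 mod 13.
M = 8 × 13 = 104. M₁ = 13, y₁ ≡ 5 mod 8. M₂ = 8, y₂ ≡ 5 mod 13. z = 5×13×5 + 8×8×5 ≡ 21 mod 104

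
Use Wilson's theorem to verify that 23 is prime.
(22)! mod 23 = 22. Since this equals -1 mod 23, Wilson confirms 23 is prime.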